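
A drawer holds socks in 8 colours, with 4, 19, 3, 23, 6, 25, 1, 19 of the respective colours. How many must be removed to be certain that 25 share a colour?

In the worst case you take as many as possible of each colour without reaching 25: 4 + 19 + 3 + 23 + 6 + 24 + 1 + 19 = 99.
The next one must give 25 of some colour, so 99 + 1 = 100.

100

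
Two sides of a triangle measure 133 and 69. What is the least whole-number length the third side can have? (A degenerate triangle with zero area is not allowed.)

65

The third side must exceed |133 − 69| = 64.
The smallest integer above 64 is 65.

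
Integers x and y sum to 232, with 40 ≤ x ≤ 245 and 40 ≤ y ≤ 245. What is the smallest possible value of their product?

7680

xy = x(232 − x) is concave in x, so over [40, 192] it is minimized at an endpoint.
The extreme feasible split is x = 40, y = 192, giving xy = 7680.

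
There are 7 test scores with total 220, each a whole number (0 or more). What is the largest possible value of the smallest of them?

If every one of the 7 were at least 32, the total would be at least 7 × 32 = 224 > 220.
Achievable: 4 of them at 31 and 3 at 32 total 220.

31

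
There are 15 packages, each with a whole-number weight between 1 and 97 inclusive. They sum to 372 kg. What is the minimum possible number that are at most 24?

If only k of them are at most 24, the other 15 − k are at least 25, so the total is at least (15 − k)·25 + k·1.
This is ≤ 372, so (15 − k)·25 + 1k ≤ 372, which gives k ≥ 1.
Exactly 1 works: 1 value at 1 and 14 at 25 total 351; raise one of the low values by 21 (still ≤ 24) to hit 372.

1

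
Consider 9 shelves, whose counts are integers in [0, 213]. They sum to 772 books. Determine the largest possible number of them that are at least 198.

Suppose k of them are at least 198. Those contribute at least 198 each and the other 9 − k at least 0 each.
So the total is at least 198k + 0(9 − k) = 0 + 198k. This must be ≤ 772, giving k ≤ 3.
k = 3 is achieved by 3 values at 198 and 6 at 0, total 594; add 178 to one value (staying below 198) to reach 772.

3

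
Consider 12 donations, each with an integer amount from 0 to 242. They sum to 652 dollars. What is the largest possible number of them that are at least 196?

3

If k of the values are ≥ 196, the total is ≥ 196k + 0(12 − k).
Setting 196k + 0(12 − k) ≤ 652 gives 196k ≤ 652, so k ≤ 3.
k = 3 is achieved by 3 values at 196 and 9 at 0, total 588; add 64 to one value (staying below 196) to reach 652.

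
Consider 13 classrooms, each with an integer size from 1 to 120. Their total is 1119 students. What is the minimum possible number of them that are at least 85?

1

Each value short of 85 is at most 84, costing at least 120 − 84 = 36 against the maximum total of 1560.
We can afford to lose at most 1560 − 1119 = 441, so at most ⌊441/36⌋ = 12 fall short, and at least 1 are ≥ 85.
Exactly 1 works: 1 value at 120 and 12 at 84 total 1128; lower one of the high values by 9 (still ≥ 85) to hit 1119.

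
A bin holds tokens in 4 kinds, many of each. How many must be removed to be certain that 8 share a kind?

29

You could draw 7 of every kind without reaching 8 of any — 28 in all.
One more forces 8 of some kind, so 28 + 1 = 29.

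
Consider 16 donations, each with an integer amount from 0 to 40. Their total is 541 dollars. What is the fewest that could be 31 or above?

Suppose at most 16 − j of them reach 31; then j values are ≤ 30 and the rest ≤ 40.
The total is then ≤ 30·j + 40·(16 − j) = 640 − 10j. For this to be ≥ 541 we need j ≤ 9, so at least 16 − 9 = 7 must reach 31.
Exactly 7 works: 7 values at 40 and 9 at 30 total 550; lower one of the high values by 9 (still ≥ 31) to hit 541.

7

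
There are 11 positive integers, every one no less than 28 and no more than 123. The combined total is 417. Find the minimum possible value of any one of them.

28

Minimizing one value means maximizing the remaining 10.
The other 10 can take up 10 × 123 = 1230 ≥ 417 − 28, so one integer can sit at its floor of 28.
Achievable: one at 28 and the other 10 totalling 389, which fits since 10 × 28 ≤ 389 ≤ 10 × 123.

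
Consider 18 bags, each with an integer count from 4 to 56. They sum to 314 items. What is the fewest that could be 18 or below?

If only k of them are at most 18, the other 18 − k are at least 19, so the total is at least (18 − k)·19 + k·4.
This is ≤ 314, so (18 − k)·19 + 4k ≤ 314, which gives k ≥ 2.
Exactly 2 works: 2 values at 4 and 16 at 19 total 312; raise one of the low values by 2 (still ≤ 18) to hit 314.

2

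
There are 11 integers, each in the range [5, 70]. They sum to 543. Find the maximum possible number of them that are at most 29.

5

Suppose k of them are at most 29. Those contribute at most 29 each and the rest at most 70 each.
So the total is at most 29k + 70(11 − k) = 770 − 41k. This must still be ≥ 543, so k ≤ 5.
k = 5 is achieved by 5 values at 29 and 6 at 70, total 565; lower one of the 70's by 22 (still > 29) to reach 543.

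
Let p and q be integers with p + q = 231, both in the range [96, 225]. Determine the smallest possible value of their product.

12960

For a fixed sum, pq is smallest when p and q are as far apart as possible.
The extreme feasible split is p = 96, q = 135, giving pq = 12960.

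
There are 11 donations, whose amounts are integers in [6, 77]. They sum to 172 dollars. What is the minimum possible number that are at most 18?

3

Each value above 18 is at least 19, contributing at least 19 − 6 = 13 above the floor 6.
The sum exceeds the floor total 66 by 106, so at most ⌊106/13⌋ = 8 exceed 18, and at least 3 are ≤ 18.
Exactly 3 works: 3 values at 6 and 8 at 19 total 170; raise one of the low values by 2 (still ≤ 18) to hit 172.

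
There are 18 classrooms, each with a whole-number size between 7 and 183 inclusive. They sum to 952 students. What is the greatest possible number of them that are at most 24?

14

Each value at 24 or below falls at least 183 − 24 = 159 short of the ceiling 183.
The ceiling total is 18 × 183 = 3294, and we need 952, so at most ⌊(3294 − 952)/159⌋ = 14 can be that low.
k = 14 is achieved by 14 values at 24 and 4 at 183, total 1068; lower one of the 183's by 116 (still > 24) to reach 952.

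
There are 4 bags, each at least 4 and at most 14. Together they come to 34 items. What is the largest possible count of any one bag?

Maximizing one value means minimizing the remaining 3.
The other 3 contribute at least 3 × 4 = 12, leaving at most 34 − 12 = 22.
But each bag is capped at 14, so the maximum is 14.
Achievable: one at 14 and the other 3 totalling 20, which fits since 3 × 4 ≤ 20 ≤ 3 × 14.

14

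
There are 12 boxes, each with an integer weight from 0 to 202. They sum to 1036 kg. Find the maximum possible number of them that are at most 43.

8

Each value at 43 or below falls at least 202 − 43 = 159 short of the ceiling 202.
The ceiling total is 12 × 202 = 2424, and we need 1036, so at most ⌊(2424 − 1036)/159⌋ = 8 can be that low.
k = 8 is achieved by 8 values at 43 and 4 at 202, total 1152; lower one of the 202's by 116 (still > 43) to reach 1036.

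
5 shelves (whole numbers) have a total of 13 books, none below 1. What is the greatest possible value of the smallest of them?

2

If every one of the 5 were at least 3, the total would be at least 5 × 3 = 15 > 13.
Taking 2 copies of 2 and 3 copies of 3 gives exactly 13, so 2 is attained.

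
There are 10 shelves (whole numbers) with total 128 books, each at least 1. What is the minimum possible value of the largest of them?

The average is 128/10 > 12, so not all 10 can be 12 or less; the largest is ≥ 13.
Equality holds with 8 values of 13 and 2 values of 12.

13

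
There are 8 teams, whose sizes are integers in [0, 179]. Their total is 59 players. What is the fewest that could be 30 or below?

Each value above 30 is at least 31, contributing at least 31 − 0 = 31 above the floor 0.
The sum exceeds the floor total 0 by 59, so at most ⌊59/31⌋ = 1 exceed 30, and at least 7 are ≤ 30.
Exactly 7 works: 7 values at 0 and 1 at 31 total 31; raise one of the low values by 28 (still ≤ 30) to hit 59.

7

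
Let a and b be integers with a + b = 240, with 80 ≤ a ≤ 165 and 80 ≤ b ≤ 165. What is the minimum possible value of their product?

12800

Since a + b is fixed, pushing one of them to its bound minimizes the product.
At the endpoint a = 80, b = 240 − 80 = 160, so ab = 80 × 160 = 12800.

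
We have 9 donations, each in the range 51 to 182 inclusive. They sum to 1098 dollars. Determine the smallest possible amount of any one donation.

51

To make one donation as small as possible, make the other 8 as large as possible.
The other 8 can take up 8 × 182 = 1456 ≥ 1098 − 51, so one donation can sit at its floor of 51.
Achievable: one at 51 and the other 8 totalling 1047, which fits since 8 × 51 ≤ 1047 ≤ 8 × 182.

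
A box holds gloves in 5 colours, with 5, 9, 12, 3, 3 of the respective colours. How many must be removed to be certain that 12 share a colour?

In the worst case you take as many as possible of each colour without reaching 12: 5 + 9 + 11 + 3 + 3 = 31.
The next one must give 12 of some colour, so 31 + 1 = 32.

32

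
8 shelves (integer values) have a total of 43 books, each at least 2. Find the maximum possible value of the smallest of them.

The average is 43/8 < 6, so some value is ≤ 5.
Achievable: 5 of them at 5 and 3 at 6 total 43.

5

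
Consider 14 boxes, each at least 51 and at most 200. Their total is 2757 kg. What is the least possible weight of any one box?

To make one box as small as possible, make the other 13 as large as possible.
The other 13 contribute at most 13 × 200 = 2600, leaving at least 2757 − 2600 = 157.
Since 157 ≥ 51, this is achievable: one at 157 and 13 at 200.

157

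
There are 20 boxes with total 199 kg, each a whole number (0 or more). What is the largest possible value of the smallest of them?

The average is 199/20 < 10, so some value is ≤ 9.
Equality holds with 1 value of 9 and 19 values of 10.

9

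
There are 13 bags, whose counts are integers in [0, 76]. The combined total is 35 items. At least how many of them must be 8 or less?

Let j be the number exceeding 8. Then the total is ≥ 9·j + 0·(13 − j) = 0 + 9j.
So 9j ≤ 35 and j ≤ 3; hence at least 13 − 3 = 10 are ≤ 8.
Exactly 10 works: 10 values at 0 and 3 at 9 total 27; raise one of the low values by 8 (still ≤ 8) to hit 35.

10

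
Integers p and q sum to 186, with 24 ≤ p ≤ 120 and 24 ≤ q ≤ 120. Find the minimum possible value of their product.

Since p + q is fixed, pushing one of them to its bound minimizes the product.
At the endpoint p = 66, q = 186 − 66 = 120, so pq = 66 × 120 = 7920.

7920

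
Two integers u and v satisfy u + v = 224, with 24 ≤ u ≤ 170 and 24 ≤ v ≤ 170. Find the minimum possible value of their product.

9180

Since u + v is fixed, pushing one of them to its bound minimizes the product.
The extreme feasible split is u = 54, v = 170, giving uv = 9180.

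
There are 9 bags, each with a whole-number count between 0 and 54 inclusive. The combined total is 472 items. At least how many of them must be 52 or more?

5

Suppose at most 9 − j of them reach 52; then j values are ≤ 51 and the rest ≤ 54.
The total is then ≤ 51·j + 54·(9 − j) = 486 − 3j. For this to be ≥ 472 we need j ≤ 4, so at least 9 − 4 = 5 must reach 52.
Exactly 5 works: 5 values at 54 and 4 at 51 total 474; lower one of the high values by 2 (still ≥ 52) to hit 472.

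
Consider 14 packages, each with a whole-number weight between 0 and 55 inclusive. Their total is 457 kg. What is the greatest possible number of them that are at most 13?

Suppose k of them are at most 13. Those contribute at most 13 each and the rest at most 55 each.
So the total is at most 13k + 55(14 − k) = 770 − 42k. This must still be ≥ 457, so k ≤ 7.
k = 7 is achieved by 7 values at 13 and 7 at 55, total 476; lower one of the 55's by 19 (still > 13) to reach 457.

7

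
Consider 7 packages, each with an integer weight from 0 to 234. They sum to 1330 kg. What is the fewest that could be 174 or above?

2

Each value short of 174 is at most 173, costing at least 234 − 173 = 61 against the maximum total of 1638.
We can afford to lose at most 1638 − 1330 = 308, so at most ⌊308/61⌋ = 5 fall short, and at least 2 are ≥ 174.
Exactly 2 works: 2 values at 234 and 5 at 173 total 1333; lower one of the high values by 3 (still ≥ 174) to hit 1330.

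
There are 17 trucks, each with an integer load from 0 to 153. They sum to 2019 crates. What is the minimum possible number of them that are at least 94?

8

Each value short of 94 is at most 93, costing at least 153 − 93 = 60 against the maximum total of 2601.
We can afford to lose at most 2601 − 2019 = 582, so at most ⌊582/60⌋ = 9 fall short, and at least 8 are ≥ 94.
Exactly 8 works: 8 values at 153 and 9 at 93 total 2061; lower one of the high values by 42 (still ≥ 94) to hit 2019.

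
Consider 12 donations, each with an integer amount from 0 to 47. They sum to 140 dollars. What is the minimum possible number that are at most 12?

2

If only k of them are at most 12, the other 12 − k are at least 13, so the total is at least (12 − k)·13 + k·0.
This is ≤ 140, so (12 − k)·13 + 0k ≤ 140, which gives k ≥ 2.
Exactly 2 works: 2 values at 0 and 10 at 13 total 130; raise one of the low values by 10 (still ≤ 12) to hit 140.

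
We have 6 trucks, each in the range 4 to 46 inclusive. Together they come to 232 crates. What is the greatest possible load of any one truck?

46

Maximizing one value means minimizing the remaining 5.
The other 5 contribute at least 5 × 4 = 20, leaving at most 232 − 20 = 212.
But each truck is capped at 46, so the maximum is 46.
Achievable: one at 46 and the other 5 totalling 186, which fits since 5 × 4 ≤ 186 ≤ 5 × 46.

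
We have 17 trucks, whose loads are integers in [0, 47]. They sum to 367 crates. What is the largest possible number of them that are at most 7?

10

Each value at 7 or below falls at least 47 − 7 = 40 short of the ceiling 47.
The ceiling total is 17 × 47 = 799, and we need 367, so at most ⌊(799 − 367)/40⌋ = 10 can be that low.
k = 10 is achieved by 10 values at 7 and 7 at 47, total 399; lower one of the 47's by 32 (still > 7) to reach 367.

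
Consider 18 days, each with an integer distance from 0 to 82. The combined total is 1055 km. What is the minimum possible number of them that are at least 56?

Each value short of 56 is at most 55, costing at least 82 − 55 = 27 against the maximum total of 1476.
We can afford to lose at most 1476 − 1055 = 421, so at most ⌊421/27⌋ = 15 fall short, and at least 3 are ≥ 56.
Exactly 3 works: 3 values at 82 and 15 at 55 total 1071; lower one of the high values by 16 (still ≥ 56) to hit 1055.

3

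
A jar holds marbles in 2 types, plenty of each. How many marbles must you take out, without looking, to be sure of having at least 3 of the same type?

In the worst case you draw 2 of each of the 2 types: 2 × 2 = 4.
One more forces 3 of some type, so 4 + 1 = 5.

5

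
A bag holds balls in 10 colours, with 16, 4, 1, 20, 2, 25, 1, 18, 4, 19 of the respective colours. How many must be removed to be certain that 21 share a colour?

106

In the worst case you take as many as possible of each colour without reaching 21: 16 + 4 + 1 + 20 + 2 + 20 + 1 + 18 + 4 + 19 = 105.
The next one must give 21 of some colour, so 105 + 1 = 106.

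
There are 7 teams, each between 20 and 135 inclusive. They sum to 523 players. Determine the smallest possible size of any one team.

20

Minimizing one value means maximizing the remaining 6.
The other 6 can take up 6 × 135 = 810 ≥ 523 − 20, so one team can sit at its floor of 20.
Achievable: one at 20 and the other 6 totalling 503, which fits since 6 × 20 ≤ 503 ≤ 6 × 135.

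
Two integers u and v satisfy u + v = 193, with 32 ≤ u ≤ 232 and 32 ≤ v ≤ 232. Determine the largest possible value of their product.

For a fixed sum, the product uv is largest when u and v are as close as possible.
Taking u = 96 and v = 97 (both in [32, 232]) gives uv = 9312.

9312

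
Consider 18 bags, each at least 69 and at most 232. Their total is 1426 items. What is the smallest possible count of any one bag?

69

Minimizing one value means maximizing the remaining 17.
The other 17 can take up 17 × 232 = 3944 ≥ 1426 − 69, so one bag can sit at its floor of 69.
Achievable: one at 69 and the other 17 totalling 1357, which fits since 17 × 69 ≤ 1357 ≤ 17 × 232.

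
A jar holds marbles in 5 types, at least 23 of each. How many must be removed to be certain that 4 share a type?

16

In the worst case you draw 3 of each of the 5 types: 5 × 3 = 15.
One more forces 4 of some type, so 15 + 1 = 16.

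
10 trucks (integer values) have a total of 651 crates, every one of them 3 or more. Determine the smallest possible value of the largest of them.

66

The 10 values sum to 651, so their maximum is at least ⌈651/10⌉ = 66.
Achievable: 1 of them at 66 and 9 at 65 total 651.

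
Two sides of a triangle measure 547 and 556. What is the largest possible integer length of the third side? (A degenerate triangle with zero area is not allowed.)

1102

The third side must be less than 547 + 556 = 1103.
The largest integer below 1103 is 1102.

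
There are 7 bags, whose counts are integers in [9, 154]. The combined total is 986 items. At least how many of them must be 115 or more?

If only k of them are at least 115, the other 7 − k are at most 114, so the total is at most k·154 + (7 − k)·114.
This must reach 986, so k·154 + (7 − k)·114 ≥ 986, giving k ≥ 5.
Exactly 5 works: 5 values at 154 and 2 at 114 total 998; lower one of the high values by 12 (still ≥ 115) to hit 986.

5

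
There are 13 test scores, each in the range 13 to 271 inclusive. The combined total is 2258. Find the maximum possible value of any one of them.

271

To make one score as large as possible, make the other 12 as small as possible.
The other 12 contribute at least 12 × 13 = 156, leaving at most 2258 − 156 = 2102.
But each score is capped at 271, so the maximum is 271.
Achievable: one at 271 and the other 12 totalling 1987, which fits since 12 × 13 ≤ 1987 ≤ 12 × 271.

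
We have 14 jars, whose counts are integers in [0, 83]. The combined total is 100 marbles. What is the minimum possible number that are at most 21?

10

Each value above 21 is at least 22, contributing at least 22 − 0 = 22 above the floor 0.
The sum exceeds the floor total 0 by 100, so at most ⌊100/22⌋ = 4 exceed 21, and at least 10 are ≤ 21.
Exactly 10 works: 10 values at 0 and 4 at 22 total 88; raise one of the low values by 12 (still ≤ 21) to hit 100.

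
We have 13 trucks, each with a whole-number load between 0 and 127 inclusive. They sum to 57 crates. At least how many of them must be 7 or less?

Let j be the number exceeding 7. Then the total is ≥ 8·j + 0·(13 − j) = 0 + 8j.
So 8j ≤ 57 and j ≤ 7; hence at least 13 − 7 = 6 are ≤ 7.
Exactly 6 works: 6 values at 0 and 7 at 8 total 56; raise one of the low values by 1 (still ≤ 7) to hit 57.

6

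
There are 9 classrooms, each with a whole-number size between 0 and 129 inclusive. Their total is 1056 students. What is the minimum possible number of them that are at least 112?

4

Suppose at most 9 − j of them reach 112; then j values are ≤ 111 and the rest ≤ 129.
The total is then ≤ 111·j + 129·(9 − j) = 1161 − 18j. For this to be ≥ 1056 we need j ≤ 5, so at least 9 − 5 = 4 must reach 112.
Exactly 4 works: 4 values at 129 and 5 at 111 total 1071; lower one of the high values by 15 (still ≥ 112) to hit 1056.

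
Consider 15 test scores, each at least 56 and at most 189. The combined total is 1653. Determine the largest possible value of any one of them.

189

Maximizing one value means minimizing the remaining 14.
The other 14 contribute at least 14 × 56 = 784, leaving at most 1653 − 784 = 869.
But each score is capped at 189, so the maximum is 189.
Achievable: one at 189 and the other 14 totalling 1464, which fits since 14 × 56 ≤ 1464 ≤ 14 × 189.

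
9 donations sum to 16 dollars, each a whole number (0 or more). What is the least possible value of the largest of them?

If every one of the 9 were at most 1, the total would be at most 9 × 1 = 9 < 16.
Equality holds with 7 values of 2 and 2 values of 1.

2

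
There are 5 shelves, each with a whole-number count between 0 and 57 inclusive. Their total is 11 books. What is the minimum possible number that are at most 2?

Let j be the number exceeding 2. Then the total is ≥ 3·j + 0·(5 − j) = 0 + 3j.
So 3j ≤ 11 and j ≤ 3; hence at least 5 − 3 = 2 are ≤ 2.
Exactly 2 works: 2 values at 0 and 3 at 3 total 9; raise one of the low values by 2 (still ≤ 2) to hit 11.

2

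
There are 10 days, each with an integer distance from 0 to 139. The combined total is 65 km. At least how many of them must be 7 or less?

Each value above 7 is at least 8, contributing at least 8 − 0 = 8 above the floor 0.
The sum exceeds the floor total 0 by 65, so at most ⌊65/8⌋ = 8 exceed 7, and at least 2 are ≤ 7.
Exactly 2 works: 2 values at 0 and 8 at 8 total 64; raise one of the low values by 1 (still ≤ 7) to hit 65.

2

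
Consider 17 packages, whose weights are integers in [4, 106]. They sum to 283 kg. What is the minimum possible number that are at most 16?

Let j be the number exceeding 16. Then the total is ≥ 17·j + 4·(17 − j) = 68 + 13j.
So 13j ≤ 215 and j ≤ 16; hence at least 17 − 16 = 1 are ≤ 16.
Exactly 1 works: 1 value at 4 and 16 at 17 total 276; raise one of the low values by 7 (still ≤ 16) to hit 283.

1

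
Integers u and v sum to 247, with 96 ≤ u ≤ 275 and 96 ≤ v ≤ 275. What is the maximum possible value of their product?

uv = u(247 − u) is maximized when u is as near 247/2 as the bounds allow.
Taking u = 123 and v = 124 (both in [96, 275]) gives uv = 15252.

15252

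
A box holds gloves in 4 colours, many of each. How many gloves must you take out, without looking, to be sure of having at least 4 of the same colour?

You could draw 3 of every colour without reaching 4 of any — 12 in all.
One more forces 4 of some colour, so 12 + 1 = 13.

13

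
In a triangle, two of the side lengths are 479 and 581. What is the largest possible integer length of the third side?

The third side must be less than 479 + 581 = 1060.
The largest integer below 1060 is 1059.

1059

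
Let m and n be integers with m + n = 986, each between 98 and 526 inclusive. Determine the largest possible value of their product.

243049

For a fixed sum, the product mn is largest when m and n are as close as possible.
Taking m = 493 and n = 493 (both in [98, 526]) gives mn = 243049.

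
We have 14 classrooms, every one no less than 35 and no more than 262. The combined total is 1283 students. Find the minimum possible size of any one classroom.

35

To make one classroom as small as possible, make the other 13 as large as possible.
The other 13 can take up 13 × 262 = 3406 ≥ 1283 − 35, so one classroom can sit at its floor of 35.
Achievable: one at 35 and the other 13 totalling 1248, which fits since 13 × 35 ≤ 1248 ≤ 13 × 262.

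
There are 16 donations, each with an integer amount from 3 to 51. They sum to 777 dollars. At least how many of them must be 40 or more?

13

If only k of them are at least 40, the other 16 − k are at most 39, so the total is at most k·51 + (16 − k)·39.
This must reach 777, so k·51 + (16 − k)·39 ≥ 777, giving k ≥ 13.
Exactly 13 works: 13 values at 51 and 3 at 39 total 780; lower one of the high values by 3 (still ≥ 40) to hit 777.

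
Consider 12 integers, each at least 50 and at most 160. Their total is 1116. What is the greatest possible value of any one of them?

160

Maximizing one value means minimizing the remaining 11.
The other 11 contribute at least 11 × 50 = 550, leaving at most 1116 − 550 = 566.
But each integer is capped at 160, so the maximum is 160.
Achievable: one at 160 and the other 11 totalling 956, which fits since 11 × 50 ≤ 956 ≤ 11 × 160.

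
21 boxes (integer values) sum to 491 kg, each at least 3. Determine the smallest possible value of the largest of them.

24

Some value must be at least ⌈491/21⌉ = 24, since 21 × 23 = 483 < 491.
Equality holds with 8 values of 24 and 13 values of 23.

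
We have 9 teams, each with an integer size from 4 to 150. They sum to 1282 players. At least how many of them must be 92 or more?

8

Suppose at most 9 − j of them reach 92; then j values are ≤ 91 and the rest ≤ 150.
The total is then ≤ 91·j + 150·(9 − j) = 1350 − 59j. For this to be ≥ 1282 we need j ≤ 1, so at least 9 − 1 = 8 must reach 92.
Exactly 8 works: 8 values at 150 and 1 at 91 total 1291; lower one of the high values by 9 (still ≥ 92) to hit 1282.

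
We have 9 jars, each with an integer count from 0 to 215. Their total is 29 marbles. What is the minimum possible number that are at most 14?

If only k of them are at most 14, the other 9 − k are at least 15, so the total is at least (9 − k)·15 + k·0.
This is ≤ 29, so (9 − k)·15 + 0k ≤ 29, which gives k ≥ 8.
Exactly 8 works: 8 values at 0 and 1 at 15 total 15; raise one of the low values by 14 (still ≤ 14) to hit 29.

8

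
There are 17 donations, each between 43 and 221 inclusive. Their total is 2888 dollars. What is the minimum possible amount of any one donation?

To make one donation as small as possible, make the other 16 as large as possible.
The other 16 can take up 16 × 221 = 3536 ≥ 2888 − 43, so one donation can sit at its floor of 43.
Achievable: one at 43 and the other 16 totalling 2845, which fits since 16 × 43 ≤ 2845 ≤ 16 × 221.

43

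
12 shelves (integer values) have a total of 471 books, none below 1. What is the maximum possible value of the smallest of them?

39

The 12 values sum to 471, so their minimum is at most ⌊471/12⌋ = 39.
Achievable: 9 of them at 39 and 3 at 40 total 471.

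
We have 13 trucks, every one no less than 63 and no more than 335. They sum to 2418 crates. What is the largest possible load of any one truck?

Maximizing one value means minimizing the remaining 12.
The other 12 contribute at least 12 × 63 = 756, leaving at most 2418 − 756 = 1662.
But each truck is capped at 335, so the maximum is 335.
Achievable: one at 335 and the other 12 totalling 2083, which fits since 12 × 63 ≤ 2083 ≤ 12 × 335.

335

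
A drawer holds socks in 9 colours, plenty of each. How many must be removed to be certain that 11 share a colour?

You could draw 10 of every colour without reaching 11 of any — 90 in all.
One more forces 11 of some colour, so 90 + 1 = 91.

91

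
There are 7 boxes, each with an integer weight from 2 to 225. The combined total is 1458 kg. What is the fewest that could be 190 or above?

Suppose at most 7 − j of them reach 190; then j values are ≤ 189 and the rest ≤ 225.
The total is then ≤ 189·j + 225·(7 − j) = 1575 − 36j. For this to be ≥ 1458 we need j ≤ 3, so at least 7 − 3 = 4 must reach 190.
Exactly 4 works: 4 values at 225 and 3 at 189 total 1467; lower one of the high values by 9 (still ≥ 190) to hit 1458.

4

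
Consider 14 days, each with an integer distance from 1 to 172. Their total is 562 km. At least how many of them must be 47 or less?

If only k of them are at most 47, the other 14 − k are at least 48, so the total is at least (14 − k)·48 + k·1.
This is ≤ 562, so (14 − k)·48 + 1k ≤ 562, which gives k ≥ 3.
Exactly 3 works: 3 values at 1 and 11 at 48 total 531; raise one of the low values by 31 (still ≤ 47) to hit 562.

3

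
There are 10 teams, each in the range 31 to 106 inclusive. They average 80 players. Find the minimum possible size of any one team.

31

Minimizing one value means maximizing the remaining 9.
The total is 10 × 80 = 800.
The other 9 can take up 9 × 106 = 954 ≥ 800 − 31, so one team can sit at its floor of 31.
Achievable: one at 31 and the other 9 totalling 769, which fits since 9 × 31 ≤ 769 ≤ 9 × 106.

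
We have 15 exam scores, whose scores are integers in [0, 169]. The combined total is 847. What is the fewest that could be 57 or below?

Each value above 57 is at least 58, contributing at least 58 − 0 = 58 above the floor 0.
The sum exceeds the floor total 0 by 847, so at most ⌊847/58⌋ = 14 exceed 57, and at least 1 are ≤ 57.
Exactly 1 works: 1 value at 0 and 14 at 58 total 812; raise one of the low values by 35 (still ≤ 57) to hit 847.

1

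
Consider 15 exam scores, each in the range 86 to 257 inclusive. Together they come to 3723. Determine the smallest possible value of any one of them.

125

Minimizing one value means maximizing the remaining 14.
The other 14 contribute at most 14 × 257 = 3598, leaving at least 3723 − 3598 = 125.
Since 125 ≥ 86, this is achievable: one at 125 and 14 at 257.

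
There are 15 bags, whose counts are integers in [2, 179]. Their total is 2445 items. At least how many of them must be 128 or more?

Each value short of 128 is at most 127, costing at least 179 − 127 = 52 against the maximum total of 2685.
We can afford to lose at most 2685 − 2445 = 240, so at most ⌊240/52⌋ = 4 fall short, and at least 11 are ≥ 128.
Exactly 11 works: 11 values at 179 and 4 at 127 total 2477; lower one of the high values by 32 (still ≥ 128) to hit 2445.

11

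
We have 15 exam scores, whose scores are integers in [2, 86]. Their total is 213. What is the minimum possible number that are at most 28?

Each value above 28 is at least 29, contributing at least 29 − 2 = 27 above the floor 2.
The sum exceeds the floor total 30 by 183, so at most ⌊183/27⌋ = 6 exceed 28, and at least 9 are ≤ 28.
Exactly 9 works: 9 values at 2 and 6 at 29 total 192; raise one of the low values by 21 (still ≤ 28) to hit 213.

9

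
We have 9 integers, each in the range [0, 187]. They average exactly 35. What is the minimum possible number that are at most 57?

4

The total is 9 × 35 = 315.
If only k of them are at most 57, the other 9 − k are at least 58, so the total is at least (9 − k)·58 + k·0.
This is ≤ 315, so (9 − k)·58 + 0k ≤ 315, which gives k ≥ 4.
Exactly 4 works: 4 values at 0 and 5 at 58 total 290; raise one of the low values by 25 (still ≤ 57) to hit 315.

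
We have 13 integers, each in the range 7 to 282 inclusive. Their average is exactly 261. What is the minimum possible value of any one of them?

9

To make one integer as small as possible, make the other 12 as large as possible.
The total is 13 × 261 = 3393.
The other 12 contribute at most 12 × 282 = 3384, leaving at least 3393 − 3384 = 9.
Since 9 ≥ 7, this is achievable: one at 9 and 12 at 282.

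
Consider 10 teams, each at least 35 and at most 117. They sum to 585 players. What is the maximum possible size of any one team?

To make one team as large as possible, make the other 9 as small as possible.
The other 9 contribute at least 9 × 35 = 315, leaving at most 585 − 315 = 270.
But each team is capped at 117, so the maximum is 117.
Achievable: one at 117 and the other 9 totalling 468, which fits since 9 × 35 ≤ 468 ≤ 9 × 117.

117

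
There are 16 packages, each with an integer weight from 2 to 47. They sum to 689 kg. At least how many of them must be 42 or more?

6

Each value short of 42 is at most 41, costing at least 47 − 41 = 6 against the maximum total of 752.
We can afford to lose at most 752 − 689 = 63, so at most ⌊63/6⌋ = 10 fall short, and at least 6 are ≥ 42.
Exactly 6 works: 6 values at 47 and 10 at 41 total 692; lower one of the high values by 3 (still ≥ 42) to hit 689.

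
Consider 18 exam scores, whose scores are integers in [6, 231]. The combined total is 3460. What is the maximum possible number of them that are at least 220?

Suppose k of them are at least 220. Those contribute at least 220 each and the other 18 − k at least 6 each.
So the total is at least 220k + 6(18 − k) = 108 + 214k. This must be ≤ 3460, giving k ≤ 15.
k = 15 is achieved by 15 values at 220 and 3 at 6, total 3318; add 142 to one value (staying below 220) to reach 3460.

15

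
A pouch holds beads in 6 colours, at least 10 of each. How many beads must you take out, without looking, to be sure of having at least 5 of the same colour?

25

You could draw 4 of every colour without reaching 5 of any — 24 in all.
One more forces 5 of some colour, so 24 + 1 = 25.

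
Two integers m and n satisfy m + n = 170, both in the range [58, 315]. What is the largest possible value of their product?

7225

mn = m(170 − m) is maximized when m is as near 170/2 as the bounds allow.
Taking m = 85 and n = 85 (both in [58, 315]) gives mn = 7225.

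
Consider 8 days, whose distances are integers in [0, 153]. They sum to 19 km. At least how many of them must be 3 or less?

4

If only k of them are at most 3, the other 8 − k are at least 4, so the total is at least (8 − k)·4 + k·0.
This is ≤ 19, so (8 − k)·4 + 0k ≤ 19, which gives k ≥ 4.
Exactly 4 works: 4 values at 0 and 4 at 4 total 16; raise one of the low values by 3 (still ≤ 3) to hit 19.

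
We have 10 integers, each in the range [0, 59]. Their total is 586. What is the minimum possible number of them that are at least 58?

Suppose at most 10 − j of them reach 58; then j values are ≤ 57 and the rest ≤ 59.
The total is then ≤ 57·j + 59·(10 − j) = 590 − 2j. For this to be ≥ 586 we need j ≤ 2, so at least 10 − 2 = 8 must reach 58.
Exactly 8 works: 8 values at 59 and 2 at 57 total 586.

8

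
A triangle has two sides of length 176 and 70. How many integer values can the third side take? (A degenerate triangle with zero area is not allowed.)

The triangle inequality gives |176 − 70| < c < 176 + 70, i.e. 106 < c < 246.
So c can be any integer from 107 to 245: 139 values.

139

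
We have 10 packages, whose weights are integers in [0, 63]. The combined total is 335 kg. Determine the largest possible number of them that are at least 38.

8

Suppose k of them are at least 38. Those contribute at least 38 each and the other 10 − k at least 0 each.
So the total is at least 38k + 0(10 − k) = 0 + 38k. This must be ≤ 335, giving k ≤ 8.
k = 8 is achieved by 8 values at 38 and 2 at 0, total 304; add 31 to one value (staying below 38) to reach 335.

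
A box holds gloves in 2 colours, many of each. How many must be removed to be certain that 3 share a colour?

You could draw 2 of every colour without reaching 3 of any — 4 in all.
One more forces 3 of some colour, so 4 + 1 = 5.

5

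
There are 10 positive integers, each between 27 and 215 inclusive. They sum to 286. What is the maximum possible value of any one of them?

43

Maximizing one value means minimizing the remaining 9.
The other 9 contribute at least 9 × 27 = 243, leaving at most 286 − 243 = 43.
Since 43 ≤ 215, this is achievable: one at 43 and 9 at 27.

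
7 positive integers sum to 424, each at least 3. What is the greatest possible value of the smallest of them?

60

The 7 values sum to 424, so their minimum is at most ⌊424/7⌋ = 60.
Achievable: 3 of them at 60 and 4 at 61 total 424.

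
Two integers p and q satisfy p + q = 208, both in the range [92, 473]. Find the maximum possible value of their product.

10816

For a fixed sum, the product pq is largest when p and q are as close as possible.
Taking p = 104 and q = 104 (both in [92, 473]) gives pq = 10816.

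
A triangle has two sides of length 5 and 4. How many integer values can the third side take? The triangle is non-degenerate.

7

The triangle inequality gives |5 − 4| < c < 5 + 4, i.e. 1 < c < 9.
So c can be any integer from 2 to 8: 7 values.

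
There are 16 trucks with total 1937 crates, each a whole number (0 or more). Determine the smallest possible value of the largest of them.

122

Some value must be at least ⌈1937/16⌉ = 122, since 16 × 121 = 1936 < 1937.
Equality holds with 1 value of 122 and 15 values of 121.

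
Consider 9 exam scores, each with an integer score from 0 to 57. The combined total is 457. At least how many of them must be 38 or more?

If only k of them are at least 38, the other 9 − k are at most 37, so the total is at most k·57 + (9 − k)·37.
This must reach 457, so k·57 + (9 − k)·37 ≥ 457, giving k ≥ 7.
Exactly 7 works: 7 values at 57 and 2 at 37 total 473; lower one of the high values by 16 (still ≥ 38) to hit 457.

7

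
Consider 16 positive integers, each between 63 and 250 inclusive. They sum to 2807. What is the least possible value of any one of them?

63

Minimizing one value means maximizing the remaining 15.
The other 15 can take up 15 × 250 = 3750 ≥ 2807 − 63, so one integer can sit at its floor of 63.
Achievable: one at 63 and the other 15 totalling 2744, which fits since 15 × 63 ≤ 2744 ≤ 15 × 250.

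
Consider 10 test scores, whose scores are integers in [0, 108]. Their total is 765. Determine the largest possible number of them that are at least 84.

9

Suppose k of them are at least 84. Those contribute at least 84 each and the other 10 − k at least 0 each.
So the total is at least 84k + 0(10 − k) = 0 + 84k. This must be ≤ 765, giving k ≤ 9.
k = 9 is achieved by 9 values at 84 and 1 at 0, total 756; add 9 to one value (staying below 84) to reach 765.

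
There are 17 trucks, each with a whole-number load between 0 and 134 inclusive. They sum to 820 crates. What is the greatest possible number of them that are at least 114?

7

With k values at 114 or above and the rest at least 0, the sum is at least 0 + 114k.
Since the sum is 820, we need 114k ≤ 820, i.e. k ≤ 7.
k = 7 is achieved by 7 values at 114 and 10 at 0, total 798; add 22 to one value (staying below 114) to reach 820.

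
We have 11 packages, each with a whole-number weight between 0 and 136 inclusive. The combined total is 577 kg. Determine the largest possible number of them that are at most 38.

Each value at 38 or below falls at least 136 − 38 = 98 short of the ceiling 136.
The ceiling total is 11 × 136 = 1496, and we need 577, so at most ⌊(1496 − 577)/98⌋ = 9 can be that low.
k = 9 is achieved by 9 values at 38 and 2 at 136, total 614; lower one of the 136's by 37 (still > 38) to reach 577.

9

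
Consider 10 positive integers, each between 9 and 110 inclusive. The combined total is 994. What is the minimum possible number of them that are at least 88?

6

Suppose at most 10 − j of them reach 88; then j values are ≤ 87 and the rest ≤ 110.
The total is then ≤ 87·j + 110·(10 − j) = 1100 − 23j. For this to be ≥ 994 we need j ≤ 4, so at least 10 − 4 = 6 must reach 88.
Exactly 6 works: 6 values at 110 and 4 at 87 total 1008; lower one of the high values by 14 (still ≥ 88) to hit 994.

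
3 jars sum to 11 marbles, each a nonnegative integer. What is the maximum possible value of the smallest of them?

If every one of the 3 were at least 4, the total would be at least 3 × 4 = 12 > 11.
Equality holds with 1 value of 3 and 2 values of 4.

3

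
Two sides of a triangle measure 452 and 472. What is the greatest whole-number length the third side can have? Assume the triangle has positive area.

923

The third side must be less than 452 + 472 = 924.
The largest integer below 924 is 923.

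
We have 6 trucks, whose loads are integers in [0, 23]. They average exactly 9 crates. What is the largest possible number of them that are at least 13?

The total is 6 × 9 = 54.
If k of the values are ≥ 13, the total is ≥ 13k + 0(6 − k).
Setting 13k + 0(6 − k) ≤ 54 gives 13k ≤ 54, so k ≤ 4.
k = 4 is achieved by 4 values at 13 and 2 at 0, total 52; add 2 to one value (staying below 13) to reach 54.

4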